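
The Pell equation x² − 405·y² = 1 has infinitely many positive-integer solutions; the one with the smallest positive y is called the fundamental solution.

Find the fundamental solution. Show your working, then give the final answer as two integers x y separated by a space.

161 8

[20; 8,40] for √405; ℓ=2 ⇒ convergent index 1
a_0=20:  p_0=20·1+0=20,  q_0=20·0+1=1
a_1=8:  p_1=8·20+1=161,  q_1=8·1+0=8
fundamental: x₁=161, y₁=8  (since 25921 − 405·64 = 1)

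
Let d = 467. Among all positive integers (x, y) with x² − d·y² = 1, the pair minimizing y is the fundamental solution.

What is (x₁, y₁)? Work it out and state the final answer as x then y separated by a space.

1625626 75225

√467 = [21; 1,1,1,1,3,…,1,1,42, …], period ℓ=14 (even) → k=13
step 0: (21, 1)  from 21·(1,0) + (0,1)
…
step 3: (65, 3)  from 1·(43,2) + (22,1)
…
step 6: (1275, 59)  from 3·(389,18) + (108,5)
step 7: (27164, 1257)  from 21·(1275,59) + (389,18)
…
step 12: (991929, 45901)  from 1·(633697,29324) + (358232,16577)
step 13: (1625626, 75225)  from 1·(991929,45901) + (633697,29324)
→ (1625626, 75225).  Check: 1625626²=2642659891876, 467·75225²=2642659891875, difference 1.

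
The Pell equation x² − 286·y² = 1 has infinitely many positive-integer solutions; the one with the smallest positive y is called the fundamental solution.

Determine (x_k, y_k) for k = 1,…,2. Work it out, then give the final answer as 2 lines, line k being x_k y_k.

561835 33222
631317134449 37330564740

√286 = [16; 1,10,3,3,2,3,3,10,1,32, …], period ℓ=10 (even) → k=9
a_0=16:  p_0=16·1+0=16,  q_0=16·0+1=1
a_1=1:  p_1=1·16+1=17,  q_1=1·1+0=1
a_2=10:  p_2=10·17+16=186,  q_2=10·1+1=11
a_3=3:  p_3=3·186+17=575,  q_3=3·11+1=34
…
a_6=3:  p_6=3·4397+1911=15102,  q_6=3·260+113=893
a_7=3:  p_7=3·15102+4397=49703,  q_7=3·893+260=2939
a_8=10:  p_8=10·49703+15102=512132,  q_8=10·2939+893=30283
a_9=1:  p_9=1·512132+49703=561835,  q_9=1·30283+2939=33222
(x₁, y₁) = (561835, 33222);  561835² − 286·33222² = 1 ✓
k=2:  x_2 = 561835·561835+286·33222·33222 = 631317134449,  y_2 = 561835·33222+33222·561835 = 37330564740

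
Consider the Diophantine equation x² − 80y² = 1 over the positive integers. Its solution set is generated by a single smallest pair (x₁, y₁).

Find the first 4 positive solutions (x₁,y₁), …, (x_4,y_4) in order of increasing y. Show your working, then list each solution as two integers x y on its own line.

d=80: √d = [8; 1,16] (ℓ=2, even), read p_1/q_1
k=0  a_k=8  p_k/q_k = 8/1
k=1  a_k=1  p_k/q_k = 9/1
(x₁, y₁) = (9, 1);  9² − 80·1² = 1 ✓
(x_2, y_2) = (9·9 + 80·1·1, 9·1 + 1·9) = (161, 18)
(x_3, y_3) = (9·161 + 80·1·18, 9·18 + 1·161) = (2889, 323)
(x_4, y_4) = (9·2889 + 80·1·323, 9·323 + 1·2889) = (51841, 5796)

9 1
161 18
2889 323
51841 5796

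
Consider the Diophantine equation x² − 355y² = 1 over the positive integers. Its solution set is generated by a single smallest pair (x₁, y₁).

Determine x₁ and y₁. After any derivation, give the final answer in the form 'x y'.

d=355: √d = [18; 1,5,3,3,1,6,1,3,3,5,1,36] (ℓ=12, even), read p_11/q_11
i=0: a=18 ⇒ p=18, q=1
…
i=3: a=3 ⇒ p=358, q=19
…
i=6: a=6 ⇒ p=10457, q=555
…
i=8: a=3 ⇒ p=46463, q=2466
…
i=10: a=5 ⇒ p=803418, q=42641
i=11: a=1 ⇒ p=954809, q=50676
(x₁, y₁) = (954809, 50676);  954809² − 355·50676² = 1 ✓

954809 50676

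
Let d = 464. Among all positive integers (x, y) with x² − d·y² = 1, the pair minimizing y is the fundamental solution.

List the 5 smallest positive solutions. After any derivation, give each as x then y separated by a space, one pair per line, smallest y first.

9801 455
192119201 8918910
3765920568201 174828473365
73819574785756801 3426987725981820
1447011301184484245001 67175813229867162275

[21; 1,1,5,1,1,1,5,1,1,42] for √464; ℓ=10 ⇒ convergent index 9
i=0: a=21 ⇒ p=21, q=1
i=1: a=1 ⇒ p=22, q=1
…
i=3: a=5 ⇒ p=237, q=11
i=4: a=1 ⇒ p=280, q=13
i=5: a=1 ⇒ p=517, q=24
i=6: a=1 ⇒ p=797, q=37
…
i=8: a=1 ⇒ p=5299, q=246
i=9: a=1 ⇒ p=9801, q=455
fundamental: x₁=9801, y₁=455  (since 96059601 − 464·207025 = 1)
n=2: (9801,455)∘(9801,455) = (9801·9801+464·455·455, 9801·455+455·9801) = (192119201,8918910)
n=3: (192119201,8918910)∘(9801,455) = (9801·192119201+464·455·8918910, 9801·8918910+455·192119201) = (3765920568201,174828473365)
n=4: (3765920568201,174828473365)∘(9801,455) = (9801·3765920568201+464·455·174828473365, 9801·174828473365+455·3765920568201) = (73819574785756801,3426987725981820)
n=5: (73819574785756801,3426987725981820)∘(9801,455) = (9801·73819574785756801+464·455·3426987725981820, 9801·3426987725981820+455·73819574785756801) = (1447011301184484245001,67175813229867162275)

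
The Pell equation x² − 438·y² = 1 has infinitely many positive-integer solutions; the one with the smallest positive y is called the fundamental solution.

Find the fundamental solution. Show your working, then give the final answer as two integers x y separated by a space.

293 14

d=438: √d = [20; 1,12,1,40] (ℓ=4, even), read p_3/q_3
step 0: (20, 1)  from 20·(1,0) + (0,1)
step 1: (21, 1)  from 1·(20,1) + (1,0)
step 2: (272, 13)  from 12·(21,1) + (20,1)
step 3: (293, 14)  from 1·(272,13) + (21,1)
(x₁, y₁) = (293, 14);  293² − 438·14² = 1 ✓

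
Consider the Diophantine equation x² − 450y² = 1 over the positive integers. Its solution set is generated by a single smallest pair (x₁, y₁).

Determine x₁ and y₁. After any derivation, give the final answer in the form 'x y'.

√450 → a₀=21, period (4,1,2,4,2,1,4,42); ℓ=8 even so k=7
i=0: a=21 ⇒ p=21, q=1
i=1: a=4 ⇒ p=85, q=4
i=2: a=1 ⇒ p=106, q=5
i=3: a=2 ⇒ p=297, q=14
i=4: a=4 ⇒ p=1294, q=61
i=5: a=2 ⇒ p=2885, q=136
i=6: a=1 ⇒ p=4179, q=197
i=7: a=4 ⇒ p=19601, q=924
→ (19601, 924).  Check: 19601²=384199201, 450·924²=384199200, difference 1.

19601 924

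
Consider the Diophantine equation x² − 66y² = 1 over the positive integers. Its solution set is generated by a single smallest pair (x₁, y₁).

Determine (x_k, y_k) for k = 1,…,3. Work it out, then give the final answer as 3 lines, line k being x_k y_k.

[8; 8,16] for √66; ℓ=2 ⇒ convergent index 1
step 0: (8, 1)  from 8·(1,0) + (0,1)
step 1: (65, 8)  from 8·(8,1) + (1,0)
(x₁, y₁) = (65, 8);  65² − 66·8² = 1 ✓
k=2:  x_2 = 65·65+66·8·8 = 8449,  y_2 = 65·8+8·65 = 1040
k=3:  x_3 = 65·8449+66·8·1040 = 1098305,  y_3 = 65·1040+8·8449 = 135192

65 8
8449 1040
1098305 135192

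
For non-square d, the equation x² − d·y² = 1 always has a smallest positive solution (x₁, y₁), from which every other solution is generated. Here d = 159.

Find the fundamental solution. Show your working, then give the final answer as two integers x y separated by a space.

1324 105

d=159: √d = [12; 1,1,1,1,3,1,1,1,1,24] (ℓ=10, even), read p_9/q_9
i=0: a=12 ⇒ p=12, q=1
…
i=8: a=1 ⇒ p=807, q=64
i=9: a=1 ⇒ p=1324, q=105
(x₁, y₁) = (1324, 105);  1324² − 159·105² = 1 ✓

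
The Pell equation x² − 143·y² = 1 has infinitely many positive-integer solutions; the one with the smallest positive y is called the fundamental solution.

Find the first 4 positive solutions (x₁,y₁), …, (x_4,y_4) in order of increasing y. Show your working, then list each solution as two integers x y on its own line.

√143 = [11; 1,22, …], period ℓ=2 (even) → k=1
i=0: a=11 ⇒ p=11, q=1
i=1: a=1 ⇒ p=12, q=1
fundamental: x₁=12, y₁=1  (since 144 − 143·1 = 1)
n=2: (12,1)∘(12,1) = (12·12+143·1·1, 12·1+1·12) = (287,24)
n=3: (287,24)∘(12,1) = (12·287+143·1·24, 12·24+1·287) = (6876,575)
n=4: (6876,575)∘(12,1) = (12·6876+143·1·575, 12·575+1·6876) = (164737,13776)

12 1
287 24
6876 575
164737 13776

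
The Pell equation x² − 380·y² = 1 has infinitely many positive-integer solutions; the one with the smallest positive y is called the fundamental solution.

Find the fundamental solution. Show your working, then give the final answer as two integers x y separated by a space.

[19; 2,38] for √380; ℓ=2 ⇒ convergent index 1
i=0: a=19 ⇒ p=19, q=1
i=1: a=2 ⇒ p=39, q=2
(x₁, y₁) = (39, 2);  39² − 380·2² = 1 ✓

39 2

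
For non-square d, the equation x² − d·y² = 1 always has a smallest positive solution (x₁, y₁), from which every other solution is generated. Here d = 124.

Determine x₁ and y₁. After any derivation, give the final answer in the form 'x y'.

4620799 414960

√124 → a₀=11, period (7,2,1,1,1,…,2,7,22); ℓ=16 even so k=15
i=0: a=11 ⇒ p=11, q=1
i=1: a=7 ⇒ p=78, q=7
…
i=3: a=1 ⇒ p=245, q=22
…
i=10: a=3 ⇒ p=67292, q=6043
i=11: a=1 ⇒ p=84875, q=7622
i=12: a=1 ⇒ p=152167, q=13665
i=13: a=1 ⇒ p=237042, q=21287
i=14: a=2 ⇒ p=626251, q=56239
i=15: a=7 ⇒ p=4620799, q=414960
fundamental: x₁=4620799, y₁=414960  (since 21351783398401 − 124·172191801600 = 1)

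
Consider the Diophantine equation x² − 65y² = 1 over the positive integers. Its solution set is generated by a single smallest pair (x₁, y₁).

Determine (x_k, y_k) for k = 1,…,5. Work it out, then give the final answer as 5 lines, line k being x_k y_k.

129 16
33281 4128
8586369 1065008
2215249921 274767936
571525893249 70889062480

√65 → a₀=8, period (16); ℓ=1 odd so k=1
k=0  a_k=8  p_k/q_k = 8/1
k=1  a_k=16  p_k/q_k = 129/16
(x₁, y₁) = (129, 16);  129² − 65·16² = 1 ✓
k=2:  x_2 = 129·129+65·16·16 = 33281,  y_2 = 129·16+16·129 = 4128
k=3:  x_3 = 129·33281+65·16·4128 = 8586369,  y_3 = 129·4128+16·33281 = 1065008
k=4:  x_4 = 129·8586369+65·16·1065008 = 2215249921,  y_4 = 129·1065008+16·8586369 = 274767936
k=5:  x_5 = 129·2215249921+65·16·274767936 = 571525893249,  y_5 = 129·274767936+16·2215249921 = 70889062480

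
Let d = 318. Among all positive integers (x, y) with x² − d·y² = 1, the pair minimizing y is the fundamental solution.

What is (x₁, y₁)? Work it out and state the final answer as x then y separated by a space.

[17; 1,4,1,34] for √318; ℓ=4 ⇒ convergent index 3
k=0  a_k=17  p_k/q_k = 17/1
k=1  a_k=1  p_k/q_k = 18/1
k=2  a_k=4  p_k/q_k = 89/5
k=3  a_k=1  p_k/q_k = 107/6
(x₁, y₁) = (107, 6);  107² − 318·6² = 1 ✓

107 6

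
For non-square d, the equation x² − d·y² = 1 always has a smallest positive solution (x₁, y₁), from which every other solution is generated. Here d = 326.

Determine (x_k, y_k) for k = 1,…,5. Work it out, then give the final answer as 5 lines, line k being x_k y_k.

d=326: √d = [18; 18,36] (ℓ=2, even), read p_1/q_1
k=0  a_k=18  p_k/q_k = 18/1
k=1  a_k=18  p_k/q_k = 325/18
(x₁, y₁) = (325, 18);  325² − 326·18² = 1 ✓
(x_2, y_2) = (325·325 + 326·18·18, 325·18 + 18·325) = (211249, 11700)
(x_3, y_3) = (325·211249 + 326·18·11700, 325·11700 + 18·211249) = (137311525, 7604982)
(x_4, y_4) = (325·137311525 + 326·18·7604982, 325·7604982 + 18·137311525) = (89252280001, 4943226600)
(x_5, y_5) = (325·89252280001 + 326·18·4943226600, 325·4943226600 + 18·89252280001) = (58013844689125, 3213089685018)

325 18
211249 11700
137311525 7604982
89252280001 4943226600
58013844689125 3213089685018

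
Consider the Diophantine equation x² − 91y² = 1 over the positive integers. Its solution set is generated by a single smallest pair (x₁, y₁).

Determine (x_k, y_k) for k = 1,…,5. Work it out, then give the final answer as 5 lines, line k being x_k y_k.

1574 165
4954951 519420
15598184174 1635133995
49103078824801 5147401296840
154576476542289374 16204017647318325

√91 → a₀=9, period (1,1,5,1,5,1,1,18); ℓ=8 even so k=7
a_0=9:  p_0=9·1+0=9,  q_0=9·0+1=1
a_1=1:  p_1=1·9+1=10,  q_1=1·1+0=1
a_2=1:  p_2=1·10+9=19,  q_2=1·1+1=2
…
a_4=1:  p_4=1·105+19=124,  q_4=1·11+2=13
a_5=5:  p_5=5·124+105=725,  q_5=5·13+11=76
a_6=1:  p_6=1·725+124=849,  q_6=1·76+13=89
a_7=1:  p_7=1·849+725=1574,  q_7=1·89+76=165
fundamental: x₁=1574, y₁=165  (since 2477476 − 91·27225 = 1)
(1574+165√91)^2 = 4954951 + 519420√91
(1574+165√91)^3 = 15598184174 + 1635133995√91
(1574+165√91)^4 = 49103078824801 + 5147401296840√91
(1574+165√91)^5 = 154576476542289374 + 16204017647318325√91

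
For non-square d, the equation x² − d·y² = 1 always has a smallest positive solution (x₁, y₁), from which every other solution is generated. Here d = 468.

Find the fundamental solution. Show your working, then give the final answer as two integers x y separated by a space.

[21; 1,1,1,2,1,1,1,42] for √468; ℓ=8 ⇒ convergent index 7
k=0  a_k=21  p_k/q_k = 21/1
k=1  a_k=1  p_k/q_k = 22/1
…
k=3  a_k=1  p_k/q_k = 65/3
…
k=6  a_k=1  p_k/q_k = 411/19
k=7  a_k=1  p_k/q_k = 649/30
→ (649, 30).  Check: 649²=421201, 468·30²=421200, difference 1.

649 30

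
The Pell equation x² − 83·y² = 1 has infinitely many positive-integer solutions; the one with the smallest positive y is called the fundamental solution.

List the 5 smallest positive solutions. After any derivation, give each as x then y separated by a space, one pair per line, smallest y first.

82 9
13447 1476
2205226 242055
361643617 39695544
59307347962 6509827161

√83 = [9; 9,18, …], period ℓ=2 (even) → k=1
i=0: a=9 ⇒ p=9, q=1
i=1: a=9 ⇒ p=82, q=9
→ (82, 9).  Check: 82²=6724, 83·9²=6723, difference 1.
k=2:  x_2 = 82·82+83·9·9 = 13447,  y_2 = 82·9+9·82 = 1476
k=3:  x_3 = 82·13447+83·9·1476 = 2205226,  y_3 = 82·1476+9·13447 = 242055
k=4:  x_4 = 82·2205226+83·9·242055 = 361643617,  y_4 = 82·242055+9·2205226 = 39695544
k=5:  x_5 = 82·361643617+83·9·39695544 = 59307347962,  y_5 = 82·39695544+9·361643617 = 6509827161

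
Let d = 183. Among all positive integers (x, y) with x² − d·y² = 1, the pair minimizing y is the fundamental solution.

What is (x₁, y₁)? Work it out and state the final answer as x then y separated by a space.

√183 = [13; 1,1,8,1,1,26, …], period ℓ=6 (even) → k=5
i=0: a=13 ⇒ p=13, q=1
…
i=4: a=1 ⇒ p=257, q=19
i=5: a=1 ⇒ p=487, q=36
(x₁, y₁) = (487, 36);  487² − 183·36² = 1 ✓

487 36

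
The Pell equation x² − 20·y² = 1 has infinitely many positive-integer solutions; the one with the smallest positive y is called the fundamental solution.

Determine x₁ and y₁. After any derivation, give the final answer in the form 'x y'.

9 2

√20 = [4; 2,8, …], period ℓ=2 (even) → k=1
i=0: a=4 ⇒ p=4, q=1
i=1: a=2 ⇒ p=9, q=2
(x₁, y₁) = (9, 2);  9² − 20·2² = 1 ✓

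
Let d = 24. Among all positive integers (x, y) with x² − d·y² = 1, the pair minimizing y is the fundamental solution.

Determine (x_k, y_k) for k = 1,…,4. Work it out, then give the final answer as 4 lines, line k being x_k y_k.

5 1
49 10
485 99
4801 980

[4; 1,8] for √24; ℓ=2 ⇒ convergent index 1
step 0: (4, 1)  from 4·(1,0) + (0,1)
step 1: (5, 1)  from 1·(4,1) + (1,0)
(x₁, y₁) = (5, 1);  5² − 24·1² = 1 ✓
(x_2, y_2) = (5·5 + 24·1·1, 5·1 + 1·5) = (49, 10)
(x_3, y_3) = (5·49 + 24·1·10, 5·10 + 1·49) = (485, 99)
(x_4, y_4) = (5·485 + 24·1·99, 5·99 + 1·485) = (4801, 980)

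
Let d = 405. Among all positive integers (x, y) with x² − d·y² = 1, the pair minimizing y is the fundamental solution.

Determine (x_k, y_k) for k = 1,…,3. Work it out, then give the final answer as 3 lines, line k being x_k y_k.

d=405: √d = [20; 8,40] (ℓ=2, even), read p_1/q_1
k=0  a_k=20  p_k/q_k = 20/1
k=1  a_k=8  p_k/q_k = 161/8
fundamental: x₁=161, y₁=8  (since 25921 − 405·64 = 1)
(161+8√405)^2 = 51841 + 2576√405
(161+8√405)^3 = 16692641 + 829464√405

161 8
51841 2576
16692641 829464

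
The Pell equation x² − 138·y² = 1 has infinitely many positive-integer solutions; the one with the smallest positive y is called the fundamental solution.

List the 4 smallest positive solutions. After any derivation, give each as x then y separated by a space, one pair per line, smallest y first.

√138 = [11; 1,2,1,22, …], period ℓ=4 (even) → k=3
a_0=11:  p_0=11·1+0=11,  q_0=11·0+1=1
…
a_2=2:  p_2=2·12+11=35,  q_2=2·1+1=3
a_3=1:  p_3=1·35+12=47,  q_3=1·3+1=4
(x₁, y₁) = (47, 4);  47² − 138·4² = 1 ✓
(x_2, y_2) = (47·47 + 138·4·4, 47·4 + 4·47) = (4417, 376)
(x_3, y_3) = (47·4417 + 138·4·376, 47·376 + 4·4417) = (415151, 35340)
(x_4, y_4) = (47·415151 + 138·4·35340, 47·35340 + 4·415151) = (39019777, 3321584)

47 4
4417 376
415151 35340
39019777 3321584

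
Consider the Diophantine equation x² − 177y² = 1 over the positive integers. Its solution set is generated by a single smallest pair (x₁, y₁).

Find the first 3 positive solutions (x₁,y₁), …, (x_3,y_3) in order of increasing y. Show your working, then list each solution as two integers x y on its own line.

62423 4692
7793261857 585777432
972957569736599 73131969270780

d=177: √d = [13; 3,3,2,8,2,3,3,26] (ℓ=8, even), read p_7/q_7
a_0=13:  p_0=13·1+0=13,  q_0=13·0+1=1
…
a_2=3:  p_2=3·40+13=133,  q_2=3·3+1=10
a_3=2:  p_3=2·133+40=306,  q_3=2·10+3=23
…
a_6=3:  p_6=3·5468+2581=18985,  q_6=3·411+194=1427
a_7=3:  p_7=3·18985+5468=62423,  q_7=3·1427+411=4692
fundamental: x₁=62423, y₁=4692  (since 3896630929 − 177·22014864 = 1)
k=2:  x_2 = 62423·62423+177·4692·4692 = 7793261857,  y_2 = 62423·4692+4692·62423 = 585777432
k=3:  x_3 = 62423·7793261857+177·4692·585777432 = 972957569736599,  y_3 = 62423·585777432+4692·7793261857 = 73131969270780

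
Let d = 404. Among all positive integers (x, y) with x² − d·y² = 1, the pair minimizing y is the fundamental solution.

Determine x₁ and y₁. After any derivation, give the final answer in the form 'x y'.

201 10

[20; 10,40] for √404; ℓ=2 ⇒ convergent index 1
step 0: (20, 1)  from 20·(1,0) + (0,1)
step 1: (201, 10)  from 10·(20,1) + (1,0)
→ (201, 10).  Check: 201²=40401, 404·10²=40400, difference 1.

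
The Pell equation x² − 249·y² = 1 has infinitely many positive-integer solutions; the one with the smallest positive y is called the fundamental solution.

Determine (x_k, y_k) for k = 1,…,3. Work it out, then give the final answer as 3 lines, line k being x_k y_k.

[15; 1,3,1,1,5,…,3,1,30] for √249; ℓ=16 ⇒ convergent index 15
k=0  a_k=15  p_k/q_k = 15/1
k=1  a_k=1  p_k/q_k = 16/1
…
k=5  a_k=5  p_k/q_k = 789/50
k=6  a_k=1  p_k/q_k = 931/59
k=7  a_k=3  p_k/q_k = 3582/227
…
k=10  a_k=1  p_k/q_k = 150586/9543
…
k=13  a_k=1  p_k/q_k = 1884116/119401
k=14  a_k=3  p_k/q_k = 6669699/422675
k=15  a_k=1  p_k/q_k = 8553815/542076
fundamental: x₁=8553815, y₁=542076  (since 73167751054225 − 249·293846389776 = 1)
(x_2, y_2) = (8553815·8553815 + 249·542076·542076, 8553815·542076 + 542076·8553815) = (146335502108449, 9273635639880)
(x_3, y_3) = (8553815·146335502108449 + 249·542076·9273635639880, 8553815·9273635639880 + 542076·146335502108449) = (2503453625935556812055, 158649927281879742324)

8553815 542076
146335502108449 9273635639880
2503453625935556812055 158649927281879742324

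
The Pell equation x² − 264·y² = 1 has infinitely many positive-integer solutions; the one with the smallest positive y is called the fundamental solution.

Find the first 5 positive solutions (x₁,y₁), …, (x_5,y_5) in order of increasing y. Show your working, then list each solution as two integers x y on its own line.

[16; 4,32] for √264; ℓ=2 ⇒ convergent index 1
i=0: a=16 ⇒ p=16, q=1
i=1: a=4 ⇒ p=65, q=4
→ (65, 4).  Check: 65²=4225, 264·4²=4224, difference 1.
(x_2, y_2) = (65·65 + 264·4·4, 65·4 + 4·65) = (8449, 520)
(x_3, y_3) = (65·8449 + 264·4·520, 65·520 + 4·8449) = (1098305, 67596)
(x_4, y_4) = (65·1098305 + 264·4·67596, 65·67596 + 4·1098305) = (142771201, 8786960)
(x_5, y_5) = (65·142771201 + 264·4·8786960, 65·8786960 + 4·142771201) = (18559157825, 1142237204)

65 4
8449 520
1098305 67596
142771201 8786960
18559157825 1142237204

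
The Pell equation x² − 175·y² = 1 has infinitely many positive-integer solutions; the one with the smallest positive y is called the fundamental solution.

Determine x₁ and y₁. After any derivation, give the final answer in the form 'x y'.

√175 = [13; 4,2,1,2,4,26, …], period ℓ=6 (even) → k=5
a_0=13:  p_0=13·1+0=13,  q_0=13·0+1=1
…
a_2=2:  p_2=2·53+13=119,  q_2=2·4+1=9
a_3=1:  p_3=1·119+53=172,  q_3=1·9+4=13
a_4=2:  p_4=2·172+119=463,  q_4=2·13+9=35
a_5=4:  p_5=4·463+172=2024,  q_5=4·35+13=153
(x₁, y₁) = (2024, 153);  2024² − 175·153² = 1 ✓

2024 153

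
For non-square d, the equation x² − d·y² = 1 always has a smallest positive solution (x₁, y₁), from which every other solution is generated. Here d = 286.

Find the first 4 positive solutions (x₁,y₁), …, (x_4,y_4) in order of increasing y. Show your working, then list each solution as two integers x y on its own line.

[16; 1,10,3,3,2,3,3,10,1,32] for √286; ℓ=10 ⇒ convergent index 9
a_0=16:  p_0=16·1+0=16,  q_0=16·0+1=1
a_1=1:  p_1=1·16+1=17,  q_1=1·1+0=1
a_2=10:  p_2=10·17+16=186,  q_2=10·1+1=11
a_3=3:  p_3=3·186+17=575,  q_3=3·11+1=34
…
a_5=2:  p_5=2·1911+575=4397,  q_5=2·113+34=260
a_6=3:  p_6=3·4397+1911=15102,  q_6=3·260+113=893
a_7=3:  p_7=3·15102+4397=49703,  q_7=3·893+260=2939
a_8=10:  p_8=10·49703+15102=512132,  q_8=10·2939+893=30283
a_9=1:  p_9=1·512132+49703=561835,  q_9=1·30283+2939=33222
(x₁, y₁) = (561835, 33222);  561835² − 286·33222² = 1 ✓
(x_2, y_2) = (561835·561835 + 286·33222·33222, 561835·33222 + 33222·561835) = (631317134449, 37330564740)
(x_3, y_3) = (561835·631317134449 + 286·33222·37330564740, 561835·37330564740 + 33222·631317134449) = (709392124465745995, 41947235681362578)
(x_4, y_4) = (561835·709392124465745995 + 286·33222·41947235681362578, 561835·41947235681362578 + 33222·709392124465745995) = (797122648497793485067201, 47134850318039357456520)

561835 33222
631317134449 37330564740
709392124465745995 41947235681362578
797122648497793485067201 47134850318039357456520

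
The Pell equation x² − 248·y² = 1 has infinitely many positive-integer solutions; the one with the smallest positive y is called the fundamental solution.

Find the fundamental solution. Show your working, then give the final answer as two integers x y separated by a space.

63 4

[15; 1,2,1,30] for √248; ℓ=4 ⇒ convergent index 3
step 0: (15, 1)  from 15·(1,0) + (0,1)
step 1: (16, 1)  from 1·(15,1) + (1,0)
step 2: (47, 3)  from 2·(16,1) + (15,1)
step 3: (63, 4)  from 1·(47,3) + (16,1)
→ (63, 4).  Check: 63²=3969, 248·4²=3968, difference 1.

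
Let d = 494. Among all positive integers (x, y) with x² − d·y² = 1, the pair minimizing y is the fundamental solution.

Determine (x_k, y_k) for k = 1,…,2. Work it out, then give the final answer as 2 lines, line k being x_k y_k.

73035 3286
10668222449 479986020

√494 = [22; 4,2,2,1,2,1,2,2,4,44, …], period ℓ=10 (even) → k=9
i=0: a=22 ⇒ p=22, q=1
…
i=2: a=2 ⇒ p=200, q=9
…
i=8: a=2 ⇒ p=16514, q=743
i=9: a=4 ⇒ p=73035, q=3286
→ (73035, 3286).  Check: 73035²=5334111225, 494·3286²=5334111224, difference 1.
n=2: (73035,3286)∘(73035,3286) = (73035·73035+494·3286·3286, 73035·3286+3286·73035) = (10668222449,479986020)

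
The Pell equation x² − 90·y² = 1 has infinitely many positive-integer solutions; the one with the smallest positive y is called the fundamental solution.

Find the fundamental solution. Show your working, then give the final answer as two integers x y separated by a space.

19 2

d=90: √d = [9; 2,18] (ℓ=2, even), read p_1/q_1
k=0  a_k=9  p_k/q_k = 9/1
k=1  a_k=2  p_k/q_k = 19/2
(x₁, y₁) = (19, 2);  19² − 90·2² = 1 ✓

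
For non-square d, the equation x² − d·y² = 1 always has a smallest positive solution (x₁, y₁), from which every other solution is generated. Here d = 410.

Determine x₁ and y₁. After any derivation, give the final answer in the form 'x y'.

81 4

d=410: √d = [20; 4,40] (ℓ=2, even), read p_1/q_1
i=0: a=20 ⇒ p=20, q=1
i=1: a=4 ⇒ p=81, q=4
(x₁, y₁) = (81, 4);  81² − 410·4² = 1 ✓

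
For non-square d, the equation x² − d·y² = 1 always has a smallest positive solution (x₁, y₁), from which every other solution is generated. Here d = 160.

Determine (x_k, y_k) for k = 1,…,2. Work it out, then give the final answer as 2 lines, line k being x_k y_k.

d=160: √d = [12; 1,1,1,5,1,1,1,24] (ℓ=8, even), read p_7/q_7
step 0: (12, 1)  from 12·(1,0) + (0,1)
step 1: (13, 1)  from 1·(12,1) + (1,0)
step 2: (25, 2)  from 1·(13,1) + (12,1)
step 3: (38, 3)  from 1·(25,2) + (13,1)
step 4: (215, 17)  from 5·(38,3) + (25,2)
step 5: (253, 20)  from 1·(215,17) + (38,3)
step 6: (468, 37)  from 1·(253,20) + (215,17)
step 7: (721, 57)  from 1·(468,37) + (253,20)
(x₁, y₁) = (721, 57);  721² − 160·57² = 1 ✓
k=2:  x_2 = 721·721+160·57·57 = 1039681,  y_2 = 721·57+57·721 = 82194

721 57
1039681 82194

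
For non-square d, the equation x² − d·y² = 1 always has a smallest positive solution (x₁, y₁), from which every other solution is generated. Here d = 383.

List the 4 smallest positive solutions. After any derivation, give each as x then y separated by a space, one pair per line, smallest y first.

18768 959
704475647 35997024
26443197867024 1351184291905
992571874432137217 50718053544949056

d=383: √d = [19; 1,1,3,19,3,1,1,38] (ℓ=8, even), read p_7/q_7
a_0=19:  p_0=19·1+0=19,  q_0=19·0+1=1
…
a_3=3:  p_3=3·39+20=137,  q_3=3·2+1=7
a_4=19:  p_4=19·137+39=2642,  q_4=19·7+2=135
…
a_6=1:  p_6=1·8063+2642=10705,  q_6=1·412+135=547
a_7=1:  p_7=1·10705+8063=18768,  q_7=1·547+412=959
→ (18768, 959).  Check: 18768²=352237824, 383·959²=352237823, difference 1.
k=2:  x_2 = 18768·18768+383·959·959 = 704475647,  y_2 = 18768·959+959·18768 = 35997024
k=3:  x_3 = 18768·704475647+383·959·35997024 = 26443197867024,  y_3 = 18768·35997024+959·704475647 = 1351184291905
k=4:  x_4 = 18768·26443197867024+383·959·1351184291905 = 992571874432137217,  y_4 = 18768·1351184291905+959·26443197867024 = 50718053544949056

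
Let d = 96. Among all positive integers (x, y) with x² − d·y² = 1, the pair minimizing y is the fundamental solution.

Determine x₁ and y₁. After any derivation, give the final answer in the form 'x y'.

49 5

√96 = [9; 1,3,1,18, …], period ℓ=4 (even) → k=3
step 0: (9, 1)  from 9·(1,0) + (0,1)
…
step 2: (39, 4)  from 3·(10,1) + (9,1)
step 3: (49, 5)  from 1·(39,4) + (10,1)
(x₁, y₁) = (49, 5);  49² − 96·5² = 1 ✓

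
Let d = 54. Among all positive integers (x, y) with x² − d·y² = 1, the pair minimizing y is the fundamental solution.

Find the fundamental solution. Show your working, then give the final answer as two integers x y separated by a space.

√54 → a₀=7, period (2,1,6,1,2,14); ℓ=6 even so k=5
step 0: (7, 1)  from 7·(1,0) + (0,1)
step 1: (15, 2)  from 2·(7,1) + (1,0)
step 2: (22, 3)  from 1·(15,2) + (7,1)
step 3: (147, 20)  from 6·(22,3) + (15,2)
step 4: (169, 23)  from 1·(147,20) + (22,3)
step 5: (485, 66)  from 2·(169,23) + (147,20)
→ (485, 66).  Check: 485²=235225, 54·66²=235224, difference 1.

485 66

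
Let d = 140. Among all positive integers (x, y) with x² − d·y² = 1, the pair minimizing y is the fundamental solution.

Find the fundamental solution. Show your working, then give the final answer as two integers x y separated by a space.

71 6

√140 = [11; 1,4,1,22, …], period ℓ=4 (even) → k=3
a_0=11:  p_0=11·1+0=11,  q_0=11·0+1=1
…
a_2=4:  p_2=4·12+11=59,  q_2=4·1+1=5
a_3=1:  p_3=1·59+12=71,  q_3=1·5+1=6
(x₁, y₁) = (71, 6);  71² − 140·6² = 1 ✓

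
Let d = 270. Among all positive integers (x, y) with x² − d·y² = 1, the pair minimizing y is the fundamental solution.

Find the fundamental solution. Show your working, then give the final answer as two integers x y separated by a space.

[16; 2,3,6,3,2,32] for √270; ℓ=6 ⇒ convergent index 5
a_0=16:  p_0=16·1+0=16,  q_0=16·0+1=1
…
a_3=6:  p_3=6·115+33=723,  q_3=6·7+2=44
a_4=3:  p_4=3·723+115=2284,  q_4=3·44+7=139
a_5=2:  p_5=2·2284+723=5291,  q_5=2·139+44=322
(x₁, y₁) = (5291, 322);  5291² − 270·322² = 1 ✓

5291 322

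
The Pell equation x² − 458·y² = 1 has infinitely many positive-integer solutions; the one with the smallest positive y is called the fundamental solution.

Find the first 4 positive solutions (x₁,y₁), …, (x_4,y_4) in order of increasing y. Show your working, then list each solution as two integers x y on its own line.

d=458: √d = [21; 2,2,42] (ℓ=3, odd), read p_5/q_5
i=0: a=21 ⇒ p=21, q=1
i=1: a=2 ⇒ p=43, q=2
i=2: a=2 ⇒ p=107, q=5
i=3: a=42 ⇒ p=4537, q=212
i=4: a=2 ⇒ p=9181, q=429
i=5: a=2 ⇒ p=22899, q=1070
fundamental: x₁=22899, y₁=1070  (since 524364201 − 458·1144900 = 1)
(x_2, y_2) = (22899·22899 + 458·1070·1070, 22899·1070 + 1070·22899) = (1048728401, 49003860)
(x_3, y_3) = (22899·1048728401 + 458·1070·49003860, 22899·49003860 + 1070·1048728401) = (48029663286099, 2244278779210)
(x_4, y_4) = (22899·48029663286099 + 458·1070·2244278779210, 22899·2244278779210 + 1070·48029663286099) = (2199662518128033601, 102783479481255720)

22899 1070
1048728401 49003860
48029663286099 2244278779210
2199662518128033601 102783479481255720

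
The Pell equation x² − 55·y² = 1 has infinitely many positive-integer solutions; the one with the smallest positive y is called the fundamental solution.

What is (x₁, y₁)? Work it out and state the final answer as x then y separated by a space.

d=55: √d = [7; 2,2,2,14] (ℓ=4, even), read p_3/q_3
k=0  a_k=7  p_k/q_k = 7/1
k=1  a_k=2  p_k/q_k = 15/2
k=2  a_k=2  p_k/q_k = 37/5
k=3  a_k=2  p_k/q_k = 89/12
fundamental: x₁=89, y₁=12  (since 7921 − 55·144 = 1)

89 12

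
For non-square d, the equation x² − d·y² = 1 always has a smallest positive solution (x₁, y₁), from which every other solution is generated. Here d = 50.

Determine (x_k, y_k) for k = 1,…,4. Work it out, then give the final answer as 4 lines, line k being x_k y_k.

99 14
19601 2772
3880899 548842
768398401 108667944

d=50: √d = [7; 14] (ℓ=1, odd), read p_1/q_1
a_0=7:  p_0=7·1+0=7,  q_0=7·0+1=1
a_1=14:  p_1=14·7+1=99,  q_1=14·1+0=14
→ (99, 14).  Check: 99²=9801, 50·14²=9800, difference 1.
(99+14√50)^2 = 19601 + 2772√50
(99+14√50)^3 = 3880899 + 548842√50
(99+14√50)^4 = 768398401 + 108667944√50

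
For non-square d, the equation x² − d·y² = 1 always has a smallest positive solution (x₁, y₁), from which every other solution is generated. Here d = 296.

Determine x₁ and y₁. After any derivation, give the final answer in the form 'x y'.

√296 = [17; 4,1,7,1,4,34, …], period ℓ=6 (even) → k=5
a_0=17:  p_0=17·1+0=17,  q_0=17·0+1=1
a_1=4:  p_1=4·17+1=69,  q_1=4·1+0=4
…
a_3=7:  p_3=7·86+69=671,  q_3=7·5+4=39
a_4=1:  p_4=1·671+86=757,  q_4=1·39+5=44
a_5=4:  p_5=4·757+671=3699,  q_5=4·44+39=215
fundamental: x₁=3699, y₁=215  (since 13682601 − 296·46225 = 1)

3699 215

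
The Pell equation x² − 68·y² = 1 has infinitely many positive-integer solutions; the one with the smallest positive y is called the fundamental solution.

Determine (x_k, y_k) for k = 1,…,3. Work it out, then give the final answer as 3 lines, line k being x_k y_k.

d=68: √d = [8; 4,16] (ℓ=2, even), read p_1/q_1
k=0  a_k=8  p_k/q_k = 8/1
k=1  a_k=4  p_k/q_k = 33/4
→ (33, 4).  Check: 33²=1089, 68·4²=1088, difference 1.
k=2:  x_2 = 33·33+68·4·4 = 2177,  y_2 = 33·4+4·33 = 264
k=3:  x_3 = 33·2177+68·4·264 = 143649,  y_3 = 33·264+4·2177 = 17420

33 4
2177 264
143649 17420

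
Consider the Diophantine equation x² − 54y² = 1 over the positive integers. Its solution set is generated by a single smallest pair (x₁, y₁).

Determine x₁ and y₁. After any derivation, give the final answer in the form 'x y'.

√54 = [7; 2,1,6,1,2,14, …], period ℓ=6 (even) → k=5
i=0: a=7 ⇒ p=7, q=1
…
i=3: a=6 ⇒ p=147, q=20
i=4: a=1 ⇒ p=169, q=23
i=5: a=2 ⇒ p=485, q=66
fundamental: x₁=485, y₁=66  (since 235225 − 54·4356 = 1)

485 66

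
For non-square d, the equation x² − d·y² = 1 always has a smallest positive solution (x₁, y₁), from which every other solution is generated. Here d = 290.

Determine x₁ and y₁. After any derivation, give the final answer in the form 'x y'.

√290 → a₀=17, period (34); ℓ=1 odd so k=1
step 0: (17, 1)  from 17·(1,0) + (0,1)
step 1: (579, 34)  from 34·(17,1) + (1,0)
→ (579, 34).  Check: 579²=335241, 290·34²=335240, difference 1.

579 34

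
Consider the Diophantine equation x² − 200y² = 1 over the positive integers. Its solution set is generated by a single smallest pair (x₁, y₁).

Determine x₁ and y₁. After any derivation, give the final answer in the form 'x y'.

d=200: √d = [14; 7,28] (ℓ=2, even), read p_1/q_1
k=0  a_k=14  p_k/q_k = 14/1
k=1  a_k=7  p_k/q_k = 99/7
→ (99, 7).  Check: 99²=9801, 200·7²=9800, difference 1.

99 7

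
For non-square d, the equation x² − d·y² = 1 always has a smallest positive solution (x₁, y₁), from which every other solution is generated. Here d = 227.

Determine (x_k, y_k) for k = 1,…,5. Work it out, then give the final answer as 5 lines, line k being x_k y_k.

226 15
102151 6780
46172026 3064545
20869653601 1385167560
9433037255626 626092672575

√227 = [15; 15,30, …], period ℓ=2 (even) → k=1
a_0=15:  p_0=15·1+0=15,  q_0=15·0+1=1
a_1=15:  p_1=15·15+1=226,  q_1=15·1+0=15
fundamental: x₁=226, y₁=15  (since 51076 − 227·225 = 1)
n=2: (226,15)∘(226,15) = (226·226+227·15·15, 226·15+15·226) = (102151,6780)
n=3: (102151,6780)∘(226,15) = (226·102151+227·15·6780, 226·6780+15·102151) = (46172026,3064545)
n=4: (46172026,3064545)∘(226,15) = (226·46172026+227·15·3064545, 226·3064545+15·46172026) = (20869653601,1385167560)
n=5: (20869653601,1385167560)∘(226,15) = (226·20869653601+227·15·1385167560, 226·1385167560+15·20869653601) = (9433037255626,626092672575)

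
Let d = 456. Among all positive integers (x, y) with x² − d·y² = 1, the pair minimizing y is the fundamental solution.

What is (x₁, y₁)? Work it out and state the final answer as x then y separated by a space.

1025 48

[21; 2,1,4,1,2,42] for √456; ℓ=6 ⇒ convergent index 5
a_0=21:  p_0=21·1+0=21,  q_0=21·0+1=1
a_1=2:  p_1=2·21+1=43,  q_1=2·1+0=2
…
a_3=4:  p_3=4·64+43=299,  q_3=4·3+2=14
a_4=1:  p_4=1·299+64=363,  q_4=1·14+3=17
a_5=2:  p_5=2·363+299=1025,  q_5=2·17+14=48
→ (1025, 48).  Check: 1025²=1050625, 456·48²=1050624, difference 1.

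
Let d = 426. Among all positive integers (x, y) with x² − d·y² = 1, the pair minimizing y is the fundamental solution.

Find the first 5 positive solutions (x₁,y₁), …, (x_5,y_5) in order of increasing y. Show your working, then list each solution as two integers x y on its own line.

√426 → a₀=20, period (1,1,1,3,2,6,2,3,1,1,1,40); ℓ=12 even so k=11
k=0  a_k=20  p_k/q_k = 20/1
k=1  a_k=1  p_k/q_k = 21/1
…
k=4  a_k=3  p_k/q_k = 227/11
k=5  a_k=2  p_k/q_k = 516/25
k=6  a_k=6  p_k/q_k = 3323/161
k=7  a_k=2  p_k/q_k = 7162/347
k=8  a_k=3  p_k/q_k = 24809/1202
k=9  a_k=1  p_k/q_k = 31971/1549
k=10  a_k=1  p_k/q_k = 56780/2751
k=11  a_k=1  p_k/q_k = 88751/4300
→ (88751, 4300).  Check: 88751²=7876740001, 426·4300²=7876740000, difference 1.
(88751+4300√426)^2 = 15753480001 + 763258600√426
(88751+4300√426)^3 = 2796274207048751 + 135479928012900√426
(88751+4300√426)^4 = 496344264283813920001 + 24047958181382517200√426
(88751+4300√426)^5 = 88102099596109264220968751 + 4268560672976279640021500√426

88751 4300
15753480001 763258600
2796274207048751 135479928012900
496344264283813920001 24047958181382517200
88102099596109264220968751 4268560672976279640021500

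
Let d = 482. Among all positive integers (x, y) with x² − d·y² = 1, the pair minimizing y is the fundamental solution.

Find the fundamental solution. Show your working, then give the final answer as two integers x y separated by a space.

483 22

√482 = [21; 1,20,1,42, …], period ℓ=4 (even) → k=3
k=0  a_k=21  p_k/q_k = 21/1
…
k=2  a_k=20  p_k/q_k = 461/21
k=3  a_k=1  p_k/q_k = 483/22
→ (483, 22).  Check: 483²=233289, 482·22²=233288, difference 1.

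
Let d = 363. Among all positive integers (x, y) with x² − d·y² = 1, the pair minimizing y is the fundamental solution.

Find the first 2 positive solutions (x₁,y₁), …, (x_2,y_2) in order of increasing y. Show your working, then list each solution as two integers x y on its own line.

362 19
262087 13756

√363 = [19; 19,38, …], period ℓ=2 (even) → k=1
step 0: (19, 1)  from 19·(1,0) + (0,1)
step 1: (362, 19)  from 19·(19,1) + (1,0)
(x₁, y₁) = (362, 19);  362² − 363·19² = 1 ✓
(x_2, y_2) = (362·362 + 363·19·19, 362·19 + 19·362) = (262087, 13756)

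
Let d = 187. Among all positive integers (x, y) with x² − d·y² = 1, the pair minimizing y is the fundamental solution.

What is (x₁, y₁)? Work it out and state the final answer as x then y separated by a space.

d=187: √d = [13; 1,2,13,2,1,26] (ℓ=6, even), read p_5/q_5
a_0=13:  p_0=13·1+0=13,  q_0=13·0+1=1
…
a_2=2:  p_2=2·14+13=41,  q_2=2·1+1=3
a_3=13:  p_3=13·41+14=547,  q_3=13·3+1=40
a_4=2:  p_4=2·547+41=1135,  q_4=2·40+3=83
a_5=1:  p_5=1·1135+547=1682,  q_5=1·83+40=123
→ (1682, 123).  Check: 1682²=2829124, 187·123²=2829123, difference 1.

1682 123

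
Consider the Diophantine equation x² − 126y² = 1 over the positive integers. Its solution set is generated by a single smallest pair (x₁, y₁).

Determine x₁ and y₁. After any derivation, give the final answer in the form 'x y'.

449 40

√126 = [11; 4,2,4,22, …], period ℓ=4 (even) → k=3
step 0: (11, 1)  from 11·(1,0) + (0,1)
…
step 2: (101, 9)  from 2·(45,4) + (11,1)
step 3: (449, 40)  from 4·(101,9) + (45,4)
fundamental: x₁=449, y₁=40  (since 201601 − 126·1600 = 1)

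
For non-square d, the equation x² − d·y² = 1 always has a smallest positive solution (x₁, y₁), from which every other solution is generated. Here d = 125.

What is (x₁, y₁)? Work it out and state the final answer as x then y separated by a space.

√125 = [11; 5,1,1,5,22, …], period ℓ=5 (odd) → k=9
i=0: a=11 ⇒ p=11, q=1
i=1: a=5 ⇒ p=56, q=5
i=2: a=1 ⇒ p=67, q=6
…
i=5: a=22 ⇒ p=15127, q=1353
i=6: a=5 ⇒ p=76317, q=6826
i=7: a=1 ⇒ p=91444, q=8179
i=8: a=1 ⇒ p=167761, q=15005
i=9: a=5 ⇒ p=930249, q=83204
(x₁, y₁) = (930249, 83204);  930249² − 125·83204² = 1 ✓

930249 83204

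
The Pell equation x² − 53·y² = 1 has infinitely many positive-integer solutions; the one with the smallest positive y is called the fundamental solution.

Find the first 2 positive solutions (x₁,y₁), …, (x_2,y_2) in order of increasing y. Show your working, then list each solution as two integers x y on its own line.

√53 = [7; 3,1,1,3,14, …], period ℓ=5 (odd) → k=9
k=0  a_k=7  p_k/q_k = 7/1
…
k=6  a_k=3  p_k/q_k = 7979/1096
…
k=8  a_k=1  p_k/q_k = 18557/2549
k=9  a_k=3  p_k/q_k = 66249/9100
(x₁, y₁) = (66249, 9100);  66249² − 53·9100² = 1 ✓
n=2: (66249,9100)∘(66249,9100) = (66249·66249+53·9100·9100, 66249·9100+9100·66249) = (8777860001,1205731800)

66249 9100
8777860001 1205731800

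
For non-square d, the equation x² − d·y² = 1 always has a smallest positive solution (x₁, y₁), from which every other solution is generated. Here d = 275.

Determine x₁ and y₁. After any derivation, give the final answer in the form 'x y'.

√275 = [16; 1,1,2,1,1,32, …], period ℓ=6 (even) → k=5
i=0: a=16 ⇒ p=16, q=1
i=1: a=1 ⇒ p=17, q=1
i=2: a=1 ⇒ p=33, q=2
…
i=4: a=1 ⇒ p=116, q=7
i=5: a=1 ⇒ p=199, q=12
(x₁, y₁) = (199, 12);  199² − 275·12² = 1 ✓

199 12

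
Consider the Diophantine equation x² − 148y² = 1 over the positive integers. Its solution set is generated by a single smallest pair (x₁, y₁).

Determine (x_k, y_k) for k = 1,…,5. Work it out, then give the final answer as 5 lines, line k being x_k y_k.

73 6
10657 876
1555849 127890
227143297 18671064
33161365513 2725847454

√148 = [12; 6,24, …], period ℓ=2 (even) → k=1
a_0=12:  p_0=12·1+0=12,  q_0=12·0+1=1
a_1=6:  p_1=6·12+1=73,  q_1=6·1+0=6
(x₁, y₁) = (73, 6);  73² − 148·6² = 1 ✓
(x_2, y_2) = (73·73 + 148·6·6, 73·6 + 6·73) = (10657, 876)
(x_3, y_3) = (73·10657 + 148·6·876, 73·876 + 6·10657) = (1555849, 127890)
(x_4, y_4) = (73·1555849 + 148·6·127890, 73·127890 + 6·1555849) = (227143297, 18671064)
(x_5, y_5) = (73·227143297 + 148·6·18671064, 73·18671064 + 6·227143297) = (33161365513, 2725847454)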